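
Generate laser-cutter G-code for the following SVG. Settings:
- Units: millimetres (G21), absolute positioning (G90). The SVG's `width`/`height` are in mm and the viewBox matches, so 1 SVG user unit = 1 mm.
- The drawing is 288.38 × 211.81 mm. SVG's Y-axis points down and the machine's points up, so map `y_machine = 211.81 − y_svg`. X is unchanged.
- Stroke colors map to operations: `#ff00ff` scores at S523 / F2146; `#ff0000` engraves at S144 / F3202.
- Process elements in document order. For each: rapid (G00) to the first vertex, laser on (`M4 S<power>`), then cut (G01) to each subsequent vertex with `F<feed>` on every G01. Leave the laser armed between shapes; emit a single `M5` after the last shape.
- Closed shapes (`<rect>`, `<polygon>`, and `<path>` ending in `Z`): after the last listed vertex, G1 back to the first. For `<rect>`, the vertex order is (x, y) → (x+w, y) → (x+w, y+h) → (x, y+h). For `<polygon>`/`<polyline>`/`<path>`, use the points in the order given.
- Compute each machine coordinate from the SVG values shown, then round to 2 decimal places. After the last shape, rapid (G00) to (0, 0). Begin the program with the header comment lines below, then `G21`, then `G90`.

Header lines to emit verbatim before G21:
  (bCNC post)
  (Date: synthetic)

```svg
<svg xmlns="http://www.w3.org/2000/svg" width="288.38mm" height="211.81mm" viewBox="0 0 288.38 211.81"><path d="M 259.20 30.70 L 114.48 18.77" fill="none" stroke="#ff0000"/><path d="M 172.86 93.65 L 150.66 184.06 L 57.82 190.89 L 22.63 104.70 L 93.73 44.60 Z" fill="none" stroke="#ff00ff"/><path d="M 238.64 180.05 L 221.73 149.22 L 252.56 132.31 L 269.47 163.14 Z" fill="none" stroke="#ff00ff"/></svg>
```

(bCNC post)
(Date: synthetic)
G21
G90
G00 X259.20 Y181.11
M4 S144
G01 X114.48 Y193.04 F3202
G00 X172.86 Y118.16
M4 S523
G01 X150.66 Y27.75 F2146
G01 X57.82 Y20.92 F2146
G01 X22.63 Y107.11 F2146
G01 X93.73 Y167.21 F2146
G01 X172.86 Y118.16 F2146
G00 X238.64 Y31.76
M4 S523
G01 X221.73 Y62.59 F2146
G01 X252.56 Y79.50 F2146
G01 X269.47 Y48.67 F2146
G01 X238.64 Y31.76 F2146
M5
G00 X0.00 Y0.00

viewBox `0 0 288.38 211.81` with mm width/height → 1 unit = 1 mm. Flip: y_m = 211.81 − y_svg.

**Shape 1** — `<path>` line segment, stroke `#ff0000` → engrave (S144, F3202). Machine vertices: (259.20,181.11) → (114.48,193.04). Open path.

**Shape 2** — `<path>` regular polygon, stroke `#ff00ff` → score (S523, F2146). Machine vertices: (172.86,118.16) → (150.66,27.75) → (57.82,20.92) → (22.63,107.11) → (93.73,167.21) → (172.86,118.16). Closed: final G1 returns to the first vertex.

**Shape 3** — `<path>` regular polygon, stroke `#ff00ff` → score (S523, F2146). Machine vertices: (238.64,31.76) → (221.73,62.59) → (252.56,79.50) → (269.47,48.67) → (238.64,31.76). Closed: final G1 returns to the first vertex.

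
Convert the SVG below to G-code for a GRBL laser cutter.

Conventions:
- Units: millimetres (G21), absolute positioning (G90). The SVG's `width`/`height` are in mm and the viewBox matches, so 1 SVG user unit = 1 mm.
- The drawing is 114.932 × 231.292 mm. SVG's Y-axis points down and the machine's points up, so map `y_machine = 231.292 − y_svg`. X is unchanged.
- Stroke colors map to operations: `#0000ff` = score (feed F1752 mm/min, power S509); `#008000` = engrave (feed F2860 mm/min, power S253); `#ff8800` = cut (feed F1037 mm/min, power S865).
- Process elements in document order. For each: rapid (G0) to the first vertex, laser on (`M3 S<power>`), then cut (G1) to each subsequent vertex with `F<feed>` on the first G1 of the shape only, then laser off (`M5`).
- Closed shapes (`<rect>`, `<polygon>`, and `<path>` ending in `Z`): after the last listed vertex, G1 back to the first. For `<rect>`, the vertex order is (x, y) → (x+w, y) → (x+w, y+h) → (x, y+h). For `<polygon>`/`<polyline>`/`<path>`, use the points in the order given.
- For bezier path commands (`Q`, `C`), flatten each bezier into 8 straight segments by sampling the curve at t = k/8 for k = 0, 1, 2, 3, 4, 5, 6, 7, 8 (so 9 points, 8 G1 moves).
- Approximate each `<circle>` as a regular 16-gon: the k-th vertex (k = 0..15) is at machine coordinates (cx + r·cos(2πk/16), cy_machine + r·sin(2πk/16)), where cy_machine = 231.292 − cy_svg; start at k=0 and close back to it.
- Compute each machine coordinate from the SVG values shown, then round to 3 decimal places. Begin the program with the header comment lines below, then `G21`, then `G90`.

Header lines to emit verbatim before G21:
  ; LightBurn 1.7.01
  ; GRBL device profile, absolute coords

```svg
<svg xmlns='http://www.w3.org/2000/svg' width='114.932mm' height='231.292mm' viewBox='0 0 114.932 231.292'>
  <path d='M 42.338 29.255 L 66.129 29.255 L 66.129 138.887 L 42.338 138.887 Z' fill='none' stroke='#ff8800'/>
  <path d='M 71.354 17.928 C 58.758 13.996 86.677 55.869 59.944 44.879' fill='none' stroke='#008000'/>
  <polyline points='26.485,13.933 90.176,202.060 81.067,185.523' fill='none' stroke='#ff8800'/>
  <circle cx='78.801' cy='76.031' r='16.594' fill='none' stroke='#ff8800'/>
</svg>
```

viewBox `0 0 114.932 231.292` with mm width/height → 1 unit = 1 mm. Flip: y_m = 231.292 − y_svg.

**Shape 1** — `<path>` rectangle, stroke `#ff8800` → cut (S865, F1037). Machine vertices: (42.338,202.037) → (66.129,202.037) → (66.129,92.405) → (42.338,92.405) → (42.338,202.037). Closed: final G1 returns to the first vertex.

**Shape 2** — `<path>` cubic bezier, stroke `#008000` → engrave (S253, F2860). Control points (SVG): P0=(71.354,17.928), P1=(58.758,13.996), P2=(86.677,55.869), P3=(59.944,44.879); sampled at t=k/8. Machine vertices: (71.354,213.364) → (68.344,212.884) → (68.017,209.266) → (69.257,203.667) → (70.950,197.242) → (71.981,191.148) → (71.233,186.541) → (67.593,184.577) → (59.944,186.413). Open path.

**Shape 3** — `<polyline>` open polyline, stroke `#ff8800` → cut (S865, F1037). Machine vertices: (26.485,217.359) → (90.176,29.232) → (81.067,45.769). Open path.

**Shape 4** — `<circle>` circle, stroke `#ff8800` → cut (S865, F1037). Machine vertices: (95.395,155.261) → (94.132,161.611) → (90.535,166.995) → (85.151,170.592) → (78.801,171.855) → (72.451,170.592) → (67.067,166.995) → (63.470,161.611) → (62.207,155.261) → (63.470,148.911) → (67.067,143.527) → (72.451,139.930) → (78.801,138.667) → (85.151,139.930) → (90.535,143.527) → (94.132,148.911) → (95.395,155.261). Closed: final G1 returns to the first vertex.

; LightBurn 1.7.01
; GRBL device profile, absolute coords
G21
G90
G0 X42.338 Y202.037
M3 S865
G1 X66.129 Y202.037 F1037
G1 X66.129 Y92.405
G1 X42.338 Y92.405
G1 X42.338 Y202.037
M5
G0 X71.354 Y213.364
M3 S253
G1 X68.344 Y212.884 F2860
G1 X68.017 Y209.266
G1 X69.257 Y203.667
G1 X70.950 Y197.242
G1 X71.981 Y191.148
G1 X71.233 Y186.541
G1 X67.593 Y184.577
G1 X59.944 Y186.413
M5
G0 X26.485 Y217.359
M3 S865
G1 X90.176 Y29.232 F1037
G1 X81.067 Y45.769
M5
G0 X95.395 Y155.261
M3 S865
G1 X94.132 Y161.611 F1037
G1 X90.535 Y166.995
G1 X85.151 Y170.592
G1 X78.801 Y171.855
G1 X72.451 Y170.592
G1 X67.067 Y166.995
G1 X63.470 Y161.611
G1 X62.207 Y155.261
G1 X63.470 Y148.911
G1 X67.067 Y143.527
G1 X72.451 Y139.930
G1 X78.801 Y138.667
G1 X85.151 Y139.930
G1 X90.535 Y143.527
G1 X94.132 Y148.911
G1 X95.395 Y155.261
M5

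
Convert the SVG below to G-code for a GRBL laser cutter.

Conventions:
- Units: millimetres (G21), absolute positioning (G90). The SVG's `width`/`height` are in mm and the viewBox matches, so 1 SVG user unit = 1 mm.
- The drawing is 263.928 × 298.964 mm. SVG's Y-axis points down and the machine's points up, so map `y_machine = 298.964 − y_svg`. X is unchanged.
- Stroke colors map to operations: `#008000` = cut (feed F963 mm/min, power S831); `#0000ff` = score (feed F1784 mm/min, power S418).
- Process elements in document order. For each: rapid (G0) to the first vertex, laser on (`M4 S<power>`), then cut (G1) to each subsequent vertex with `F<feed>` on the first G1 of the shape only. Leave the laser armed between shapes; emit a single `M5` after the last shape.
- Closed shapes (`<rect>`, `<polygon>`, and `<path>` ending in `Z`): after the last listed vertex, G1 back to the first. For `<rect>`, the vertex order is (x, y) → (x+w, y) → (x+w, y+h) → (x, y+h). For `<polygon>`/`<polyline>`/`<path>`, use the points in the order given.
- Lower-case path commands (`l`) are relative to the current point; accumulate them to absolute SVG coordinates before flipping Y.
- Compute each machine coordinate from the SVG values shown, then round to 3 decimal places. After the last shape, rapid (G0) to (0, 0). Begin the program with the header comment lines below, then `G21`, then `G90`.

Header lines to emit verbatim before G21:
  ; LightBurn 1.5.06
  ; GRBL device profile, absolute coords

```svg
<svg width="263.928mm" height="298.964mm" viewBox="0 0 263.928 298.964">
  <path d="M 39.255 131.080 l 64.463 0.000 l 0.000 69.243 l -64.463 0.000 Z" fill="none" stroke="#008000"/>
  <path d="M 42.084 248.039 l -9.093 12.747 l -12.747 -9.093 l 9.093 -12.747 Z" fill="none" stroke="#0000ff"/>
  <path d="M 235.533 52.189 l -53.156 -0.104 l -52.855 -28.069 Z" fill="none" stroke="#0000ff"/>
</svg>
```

viewBox `0 0 263.928 298.964` with mm width/height → 1 unit = 1 mm. Flip: y_m = 298.964 − y_svg.

**Shape 1** — `<path>` rectangle, stroke `#008000` → cut (S831, F963). Machine vertices: (39.255,167.884) → (103.718,167.884) → (103.718,98.641) → (39.255,98.641) → (39.255,167.884). Closed: final G1 returns to the first vertex.

**Shape 2** — `<path>` regular polygon, stroke `#0000ff` → score (S418, F1784). Machine vertices: (42.084,50.925) → (32.991,38.178) → (20.244,47.271) → (29.337,60.018) → (42.084,50.925). Closed: final G1 returns to the first vertex.

**Shape 3** — `<path>` closed polygon, stroke `#0000ff` → score (S418, F1784). Machine vertices: (235.533,246.775) → (182.377,246.879) → (129.522,274.948) → (235.533,246.775). Closed: final G1 returns to the first vertex.

; LightBurn 1.5.06
; GRBL device profile, absolute coords
G21
G90
G0 X39.255 Y167.884
M4 S831
G1 X103.718 Y167.884 F963
G1 X103.718 Y98.641
G1 X39.255 Y98.641
G1 X39.255 Y167.884
G0 X42.084 Y50.925
M4 S418
G1 X32.991 Y38.178 F1784
G1 X20.244 Y47.271
G1 X29.337 Y60.018
G1 X42.084 Y50.925
G0 X235.533 Y246.775
M4 S418
G1 X182.377 Y246.879 F1784
G1 X129.522 Y274.948
G1 X235.533 Y246.775
M5
G0 X0.000 Y0.000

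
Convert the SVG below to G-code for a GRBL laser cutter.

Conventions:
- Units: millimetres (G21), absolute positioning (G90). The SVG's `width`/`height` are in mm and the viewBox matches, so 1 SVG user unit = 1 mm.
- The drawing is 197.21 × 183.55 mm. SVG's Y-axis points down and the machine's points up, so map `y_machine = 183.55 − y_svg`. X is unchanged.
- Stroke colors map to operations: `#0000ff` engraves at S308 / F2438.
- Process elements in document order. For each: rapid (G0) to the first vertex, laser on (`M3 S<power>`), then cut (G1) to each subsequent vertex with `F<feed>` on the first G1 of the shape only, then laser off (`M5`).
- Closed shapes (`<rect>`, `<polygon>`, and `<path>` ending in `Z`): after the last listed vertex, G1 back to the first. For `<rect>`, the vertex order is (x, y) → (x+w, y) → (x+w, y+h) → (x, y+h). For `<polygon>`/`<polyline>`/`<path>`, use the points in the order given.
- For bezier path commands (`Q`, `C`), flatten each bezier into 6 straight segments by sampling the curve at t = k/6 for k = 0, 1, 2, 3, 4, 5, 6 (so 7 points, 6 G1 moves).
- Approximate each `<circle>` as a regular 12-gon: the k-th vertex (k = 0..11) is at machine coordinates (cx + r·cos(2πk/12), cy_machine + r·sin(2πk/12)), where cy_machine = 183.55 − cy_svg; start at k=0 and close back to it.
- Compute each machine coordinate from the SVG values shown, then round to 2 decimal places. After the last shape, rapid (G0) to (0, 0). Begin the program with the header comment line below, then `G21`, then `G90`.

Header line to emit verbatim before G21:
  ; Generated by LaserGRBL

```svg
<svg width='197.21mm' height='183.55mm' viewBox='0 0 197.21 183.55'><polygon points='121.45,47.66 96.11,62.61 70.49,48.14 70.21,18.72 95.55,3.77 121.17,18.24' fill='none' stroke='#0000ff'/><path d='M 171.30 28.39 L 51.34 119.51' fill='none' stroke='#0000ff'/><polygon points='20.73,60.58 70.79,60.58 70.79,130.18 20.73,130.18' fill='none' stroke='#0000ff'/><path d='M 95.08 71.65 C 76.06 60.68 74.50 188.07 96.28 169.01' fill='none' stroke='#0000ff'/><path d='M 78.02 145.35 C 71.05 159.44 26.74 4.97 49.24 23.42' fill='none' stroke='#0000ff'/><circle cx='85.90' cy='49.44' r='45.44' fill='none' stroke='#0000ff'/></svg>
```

; Generated by LaserGRBL
G21
G90
G0 X121.45 Y135.89
M3 S308
G1 X96.11 Y120.94 F2438
G1 X70.49 Y135.41
G1 X70.21 Y164.83
G1 X95.55 Y179.78
G1 X121.17 Y165.31
G1 X121.45 Y135.89
M5
G0 X171.30 Y155.16
M3 S308
G1 X51.34 Y64.04 F2438
M5
G0 X20.73 Y122.97
M3 S308
G1 X70.79 Y122.97 F2438
G1 X70.79 Y53.37
G1 X20.73 Y53.37
G1 X20.73 Y122.97
M5
G0 X95.08 Y111.90
M3 S308
G1 X87.05 Y107.17 F2438
G1 X82.10 Y87.30
G1 X80.38 Y60.19
G1 X82.06 Y33.75
G1 X87.31 Y15.90
G1 X96.28 Y14.54
M5
G0 X78.02 Y38.20
M3 S308
G1 X71.91 Y43.62 F2438
G1 X62.46 Y67.65
G1 X52.58 Y100.80
G1 X45.15 Y133.59
G1 X43.08 Y156.53
G1 X49.24 Y160.13
M5
G0 X131.34 Y134.11
M3 S308
G1 X125.25 Y156.83 F2438
G1 X108.62 Y173.46
G1 X85.90 Y179.55
G1 X63.18 Y173.46
G1 X46.55 Y156.83
G1 X40.46 Y134.11
G1 X46.55 Y111.39
G1 X63.18 Y94.76
G1 X85.90 Y88.67
G1 X108.62 Y94.76
G1 X125.25 Y111.39
G1 X131.34 Y134.11
M5
G0 X0.00 Y0.00

viewBox `0 0 197.21 183.55` with mm width/height → 1 unit = 1 mm. Flip: y_m = 183.55 − y_svg.

**Shape 1** — `<polygon>` regular polygon, stroke `#0000ff` → engrave (S308, F2438). Machine vertices: (121.45,135.89) → (96.11,120.94) → (70.49,135.41) → (70.21,164.83) → (95.55,179.78) → (121.17,165.31) → (121.45,135.89). Closed: final G1 returns to the first vertex.

**Shape 2** — `<path>` line segment, stroke `#0000ff` → engrave (S308, F2438). Machine vertices: (171.30,155.16) → (51.34,64.04). Open path.

**Shape 3** — `<polygon>` rectangle, stroke `#0000ff` → engrave (S308, F2438). Machine vertices: (20.73,122.97) → (70.79,122.97) → (70.79,53.37) → (20.73,53.37) → (20.73,122.97). Closed: final G1 returns to the first vertex.

**Shape 4** — `<path>` cubic bezier, stroke `#0000ff` → engrave (S308, F2438). Control points (SVG): P0=(95.08,71.65), P1=(76.06,60.68), P2=(74.50,188.07), P3=(96.28,169.01); sampled at t=k/6. Machine vertices: (95.08,111.90) → (87.05,107.17) → (82.10,87.30) → (80.38,60.19) → (82.06,33.75) → (87.31,15.90) → (96.28,14.54). Open path.

**Shape 5** — `<path>` cubic bezier, stroke `#0000ff` → engrave (S308, F2438). Control points (SVG): P0=(78.02,145.35), P1=(71.05,159.44), P2=(26.74,4.97), P3=(49.24,23.42); sampled at t=k/6. Machine vertices: (78.02,38.20) → (71.91,43.62) → (62.46,67.65) → (52.58,100.80) → (45.15,133.59) → (43.08,156.53) → (49.24,160.13). Open path.

**Shape 6** — `<circle>` circle, stroke `#0000ff` → engrave (S308, F2438). Machine vertices: (131.34,134.11) → (125.25,156.83) → (108.62,173.46) → (85.90,179.55) → (63.18,173.46) → (46.55,156.83) → (40.46,134.11) → (46.55,111.39) → (63.18,94.76) → (85.90,88.67) → (108.62,94.76) → (125.25,111.39) → (131.34,134.11). Closed: final G1 returns to the first vertex.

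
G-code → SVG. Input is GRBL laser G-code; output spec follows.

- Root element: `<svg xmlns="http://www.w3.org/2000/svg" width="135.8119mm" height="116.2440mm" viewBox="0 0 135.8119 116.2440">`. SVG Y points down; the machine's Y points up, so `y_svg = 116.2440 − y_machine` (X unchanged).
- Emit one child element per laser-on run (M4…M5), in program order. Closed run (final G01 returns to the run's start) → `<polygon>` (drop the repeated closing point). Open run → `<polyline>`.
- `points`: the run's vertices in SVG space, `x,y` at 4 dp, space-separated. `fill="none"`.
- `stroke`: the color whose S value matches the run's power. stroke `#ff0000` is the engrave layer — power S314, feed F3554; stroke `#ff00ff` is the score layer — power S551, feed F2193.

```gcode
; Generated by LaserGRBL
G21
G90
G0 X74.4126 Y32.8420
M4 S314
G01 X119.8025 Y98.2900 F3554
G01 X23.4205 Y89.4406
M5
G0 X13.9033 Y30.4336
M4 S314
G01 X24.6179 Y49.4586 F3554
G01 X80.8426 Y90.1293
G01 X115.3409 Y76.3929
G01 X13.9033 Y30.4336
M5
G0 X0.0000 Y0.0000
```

<svg xmlns="http://www.w3.org/2000/svg" width="135.8119mm" height="116.2440mm" viewBox="0 0 135.8119 116.2440">
  <polyline points="74.4126,83.4020 119.8025,17.9540 23.4205,26.8034" fill="none" stroke="#ff0000"/>
  <polygon points="13.9033,85.8104 24.6179,66.7854 80.8426,26.1147 115.3409,39.8511" fill="none" stroke="#ff0000"/>
</svg>

Machine Y-up, SVG Y-down with viewBox height 116.2440, so y_svg = 116.2440 − y_machine; X carries over. Every run uses S314, so all elements get stroke `#ff0000` (engrave).

Run 1: The run is open, so emit a `<polyline>` with points (Y-flipped): 74.4126,83.4020 119.8025,17.9540 23.4205,26.8034.

Run 2: The run returns to its start, so emit a `<polygon>` with points (Y-flipped): 13.9033,85.8104 24.6179,66.7854 80.8426,26.1147 115.3409,39.8511.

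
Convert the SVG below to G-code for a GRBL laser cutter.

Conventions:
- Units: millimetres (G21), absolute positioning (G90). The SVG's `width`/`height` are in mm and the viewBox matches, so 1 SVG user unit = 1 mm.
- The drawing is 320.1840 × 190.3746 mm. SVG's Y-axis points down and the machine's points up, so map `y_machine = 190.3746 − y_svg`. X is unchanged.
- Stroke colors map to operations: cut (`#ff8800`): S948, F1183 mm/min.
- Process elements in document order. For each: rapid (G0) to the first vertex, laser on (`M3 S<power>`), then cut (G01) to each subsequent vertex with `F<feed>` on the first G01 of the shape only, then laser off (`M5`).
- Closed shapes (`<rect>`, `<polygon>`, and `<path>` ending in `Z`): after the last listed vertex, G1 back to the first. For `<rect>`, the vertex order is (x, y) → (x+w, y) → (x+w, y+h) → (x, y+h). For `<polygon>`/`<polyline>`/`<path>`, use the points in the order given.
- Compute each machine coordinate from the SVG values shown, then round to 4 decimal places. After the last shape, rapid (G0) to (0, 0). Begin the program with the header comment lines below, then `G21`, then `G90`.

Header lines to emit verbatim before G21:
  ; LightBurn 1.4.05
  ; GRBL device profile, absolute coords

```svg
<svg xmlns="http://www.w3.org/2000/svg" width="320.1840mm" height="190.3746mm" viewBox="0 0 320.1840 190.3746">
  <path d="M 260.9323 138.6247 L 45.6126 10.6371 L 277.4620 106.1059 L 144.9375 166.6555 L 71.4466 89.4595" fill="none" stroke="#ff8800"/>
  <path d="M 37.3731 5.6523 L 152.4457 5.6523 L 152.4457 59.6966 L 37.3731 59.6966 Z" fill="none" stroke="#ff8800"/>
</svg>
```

Since the viewBox matches the mm dimensions, user units are millimetres directly. The only transform is the Y-flip y_m = 190.3746 − y_svg.

Shape 1 is a open polyline drawn with `<path>`. Its stroke #ff8800 means cut at S948, F1183. After flipping Y the toolpath is (260.9323,51.7499) → (45.6126,179.7375) → (277.4620,84.2687) → (144.9375,23.7191) → (71.4466,100.9151).

Shape 2 is a rectangle drawn with `<path>`. Its stroke #ff8800 means cut at S948, F1183. After flipping Y the toolpath is (37.3731,184.7223) → (152.4457,184.7223) → (152.4457,130.6780) → (37.3731,130.6780) → (37.3731,184.7223), returning to the start.

; LightBurn 1.4.05
; GRBL device profile, absolute coords
G21
G90
G0 X260.9323 Y51.7499
M3 S948
G01 X45.6126 Y179.7375 F1183
G01 X277.4620 Y84.2687
G01 X144.9375 Y23.7191
G01 X71.4466 Y100.9151
M5
G0 X37.3731 Y184.7223
M3 S948
G01 X152.4457 Y184.7223 F1183
G01 X152.4457 Y130.6780
G01 X37.3731 Y130.6780
G01 X37.3731 Y184.7223
M5
G0 X0.0000 Y0.0000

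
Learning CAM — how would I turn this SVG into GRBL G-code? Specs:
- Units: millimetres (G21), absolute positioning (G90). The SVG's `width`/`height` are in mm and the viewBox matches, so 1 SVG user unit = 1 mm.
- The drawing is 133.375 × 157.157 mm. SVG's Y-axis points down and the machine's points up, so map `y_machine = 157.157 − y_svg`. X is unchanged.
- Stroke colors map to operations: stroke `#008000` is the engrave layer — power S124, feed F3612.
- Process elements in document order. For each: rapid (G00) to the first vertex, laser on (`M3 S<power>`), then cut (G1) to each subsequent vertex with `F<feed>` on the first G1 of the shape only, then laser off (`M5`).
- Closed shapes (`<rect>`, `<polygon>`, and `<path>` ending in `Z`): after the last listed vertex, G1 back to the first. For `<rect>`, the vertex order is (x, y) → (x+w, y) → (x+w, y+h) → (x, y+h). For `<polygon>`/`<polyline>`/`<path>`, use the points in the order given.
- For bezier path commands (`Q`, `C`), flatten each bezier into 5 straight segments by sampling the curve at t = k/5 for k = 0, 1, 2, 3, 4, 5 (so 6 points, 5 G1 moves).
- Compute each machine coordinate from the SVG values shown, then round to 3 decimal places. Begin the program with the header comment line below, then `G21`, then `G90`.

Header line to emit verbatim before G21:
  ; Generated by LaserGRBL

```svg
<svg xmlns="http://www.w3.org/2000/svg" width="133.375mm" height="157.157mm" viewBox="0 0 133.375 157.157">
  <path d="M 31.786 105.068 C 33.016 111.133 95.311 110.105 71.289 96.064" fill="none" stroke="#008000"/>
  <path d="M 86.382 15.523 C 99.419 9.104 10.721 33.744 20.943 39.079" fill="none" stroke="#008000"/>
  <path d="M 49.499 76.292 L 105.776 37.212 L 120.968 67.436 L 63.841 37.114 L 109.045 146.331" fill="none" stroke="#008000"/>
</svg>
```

viewBox `0 0 133.375 157.157` with mm width/height → 1 unit = 1 mm. Flip: y_m = 157.157 − y_svg.

**Shape 1** — `<path>` cubic bezier, stroke `#008000` → engrave (S124, F3612). Control points (SVG): P0=(31.786,105.068), P1=(33.016,111.133), P2=(95.311,110.105), P3=(71.289,96.064); sampled at t=k/5. Machine vertices: (31.786,52.089) → (38.673,49.349) → (53.141,48.595) → (68.116,50.111) → (76.523,54.183) → (71.289,61.093). Open path.

**Shape 2** — `<path>` cubic bezier, stroke `#008000` → engrave (S124, F3612). Control points (SVG): P0=(86.382,15.523), P1=(99.419,9.104), P2=(10.721,33.744), P3=(20.943,39.079); sampled at t=k/5. Machine vertices: (86.382,141.634) → (83.601,142.161) → (66.036,137.652) → (43.316,130.523) → (25.075,123.193) → (20.943,118.078). Open path.

**Shape 3** — `<path>` open polyline, stroke `#008000` → engrave (S124, F3612). Machine vertices: (49.499,80.865) → (105.776,119.945) → (120.968,89.721) → (63.841,120.043) → (109.045,10.826). Open path.

; Generated by LaserGRBL
G21
G90
G00 X31.786 Y52.089
M3 S124
G1 X38.673 Y49.349 F3612
G1 X53.141 Y48.595
G1 X68.116 Y50.111
G1 X76.523 Y54.183
G1 X71.289 Y61.093
M5
G00 X86.382 Y141.634
M3 S124
G1 X83.601 Y142.161 F3612
G1 X66.036 Y137.652
G1 X43.316 Y130.523
G1 X25.075 Y123.193
G1 X20.943 Y118.078
M5
G00 X49.499 Y80.865
M3 S124
G1 X105.776 Y119.945 F3612
G1 X120.968 Y89.721
G1 X63.841 Y120.043
G1 X109.045 Y10.826
M5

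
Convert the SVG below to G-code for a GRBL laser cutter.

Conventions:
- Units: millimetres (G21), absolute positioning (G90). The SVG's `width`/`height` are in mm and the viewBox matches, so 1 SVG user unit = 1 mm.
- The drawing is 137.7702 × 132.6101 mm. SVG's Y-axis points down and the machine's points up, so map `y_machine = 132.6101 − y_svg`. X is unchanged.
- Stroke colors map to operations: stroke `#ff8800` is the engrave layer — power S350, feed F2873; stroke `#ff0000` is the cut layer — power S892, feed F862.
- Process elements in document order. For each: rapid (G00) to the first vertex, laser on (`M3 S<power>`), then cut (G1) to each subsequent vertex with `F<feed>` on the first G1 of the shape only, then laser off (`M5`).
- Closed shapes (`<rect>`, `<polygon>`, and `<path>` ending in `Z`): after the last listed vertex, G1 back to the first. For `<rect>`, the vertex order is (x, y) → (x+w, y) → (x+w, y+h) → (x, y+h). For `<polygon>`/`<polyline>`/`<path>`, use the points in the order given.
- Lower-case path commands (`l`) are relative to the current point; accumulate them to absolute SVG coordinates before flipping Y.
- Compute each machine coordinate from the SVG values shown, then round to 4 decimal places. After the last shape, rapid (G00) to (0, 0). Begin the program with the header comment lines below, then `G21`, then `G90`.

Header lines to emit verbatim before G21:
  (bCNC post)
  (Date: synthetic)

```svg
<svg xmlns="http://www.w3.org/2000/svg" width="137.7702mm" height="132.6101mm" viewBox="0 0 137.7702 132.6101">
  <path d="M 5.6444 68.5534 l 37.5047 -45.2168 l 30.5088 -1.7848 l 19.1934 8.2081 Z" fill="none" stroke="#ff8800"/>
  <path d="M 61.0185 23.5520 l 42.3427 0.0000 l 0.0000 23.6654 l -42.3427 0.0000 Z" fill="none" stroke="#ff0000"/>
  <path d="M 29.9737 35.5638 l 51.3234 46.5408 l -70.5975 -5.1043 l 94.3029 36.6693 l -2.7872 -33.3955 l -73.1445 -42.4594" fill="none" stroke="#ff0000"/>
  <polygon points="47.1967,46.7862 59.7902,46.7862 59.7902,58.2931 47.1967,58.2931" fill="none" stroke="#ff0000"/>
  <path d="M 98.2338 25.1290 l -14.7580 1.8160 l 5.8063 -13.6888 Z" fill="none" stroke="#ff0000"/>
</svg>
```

(bCNC post)
(Date: synthetic)
G21
G90
G00 X5.6444 Y64.0567
M3 S350
G1 X43.1491 Y109.2735 F2873
G1 X73.6579 Y111.0583
G1 X92.8513 Y102.8502
G1 X5.6444 Y64.0567
M5
G00 X61.0185 Y109.0581
M3 S892
G1 X103.3612 Y109.0581 F862
G1 X103.3612 Y85.3927
G1 X61.0185 Y85.3927
G1 X61.0185 Y109.0581
M5
G00 X29.9737 Y97.0463
M3 S892
G1 X81.2971 Y50.5055 F862
G1 X10.6996 Y55.6098
G1 X105.0025 Y18.9405
G1 X102.2153 Y52.3360
G1 X29.0708 Y94.7954
M5
G00 X47.1967 Y85.8239
M3 S892
G1 X59.7902 Y85.8239 F862
G1 X59.7902 Y74.3170
G1 X47.1967 Y74.3170
G1 X47.1967 Y85.8239
M5
G00 X98.2338 Y107.4811
M3 S892
G1 X83.4758 Y105.6651 F862
G1 X89.2821 Y119.3539
G1 X98.2338 Y107.4811
M5
G00 X0.0000 Y0.0000

Since the viewBox matches the mm dimensions, user units are millimetres directly. The only transform is the Y-flip y_m = 132.6101 − y_svg.

Shape 1 is a closed polygon drawn with `<path>`. Its stroke #ff8800 means engrave at S350, F2873. After flipping Y the toolpath is (5.6444,64.0567) → (43.1491,109.2735) → (73.6579,111.0583) → (92.8513,102.8502) → (5.6444,64.0567), returning to the start.

Shape 2 is a rectangle drawn with `<path>`. Its stroke #ff0000 means cut at S892, F862. After flipping Y the toolpath is (61.0185,109.0581) → (103.3612,109.0581) → (103.3612,85.3927) → (61.0185,85.3927) → (61.0185,109.0581), returning to the start.

Shape 3 is a open polyline drawn with `<path>`. Its stroke #ff0000 means cut at S892, F862. After flipping Y the toolpath is (29.9737,97.0463) → (81.2971,50.5055) → (10.6996,55.6098) → (105.0025,18.9405) → (102.2153,52.3360) → (29.0708,94.7954).

Shape 4 is a rectangle drawn with `<polygon>`. Its stroke #ff0000 means cut at S892, F862. After flipping Y the toolpath is (47.1967,85.8239) → (59.7902,85.8239) → (59.7902,74.3170) → (47.1967,74.3170) → (47.1967,85.8239), returning to the start.

Shape 5 is a regular polygon drawn with `<path>`. Its stroke #ff0000 means cut at S892, F862. After flipping Y the toolpath is (98.2338,107.4811) → (83.4758,105.6651) → (89.2821,119.3539) → (98.2338,107.4811), returning to the start.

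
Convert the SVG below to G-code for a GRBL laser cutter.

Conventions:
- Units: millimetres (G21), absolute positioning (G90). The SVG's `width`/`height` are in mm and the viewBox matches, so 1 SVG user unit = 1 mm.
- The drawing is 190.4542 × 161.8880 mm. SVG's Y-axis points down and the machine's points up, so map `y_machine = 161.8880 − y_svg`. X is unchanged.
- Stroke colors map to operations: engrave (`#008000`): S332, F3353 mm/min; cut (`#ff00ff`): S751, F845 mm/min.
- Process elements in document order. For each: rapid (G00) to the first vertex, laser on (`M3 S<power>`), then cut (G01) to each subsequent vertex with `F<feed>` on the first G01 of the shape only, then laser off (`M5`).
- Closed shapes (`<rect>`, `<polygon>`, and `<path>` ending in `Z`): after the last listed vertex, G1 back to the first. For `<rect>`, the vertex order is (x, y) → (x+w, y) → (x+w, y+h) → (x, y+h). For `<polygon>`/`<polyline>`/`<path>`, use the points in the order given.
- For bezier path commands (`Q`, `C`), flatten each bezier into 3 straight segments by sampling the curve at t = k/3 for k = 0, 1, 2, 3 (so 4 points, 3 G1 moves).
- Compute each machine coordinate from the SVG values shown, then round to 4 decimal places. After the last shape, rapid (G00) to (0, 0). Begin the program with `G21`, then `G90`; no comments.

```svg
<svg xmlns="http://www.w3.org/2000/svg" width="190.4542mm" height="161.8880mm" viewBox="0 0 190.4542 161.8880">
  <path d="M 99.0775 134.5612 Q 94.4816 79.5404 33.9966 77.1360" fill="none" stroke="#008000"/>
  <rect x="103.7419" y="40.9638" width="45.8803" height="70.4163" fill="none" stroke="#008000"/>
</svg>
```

Since the viewBox matches the mm dimensions, user units are millimetres directly. The only transform is the Y-flip y_m = 161.8880 − y_svg.

Shape 1 is a quadratic bezier drawn with `<path>`. Its stroke #008000 means engrave at S332, F3353. After flipping Y the toolpath is (99.0775,27.3268) → (89.8037,58.1611) → (68.1100,77.3028) → (33.9966,84.7520).

Shape 2 is a rectangle drawn with `<rect>`. Its stroke #008000 means engrave at S332, F3353. After flipping Y the toolpath is (103.7419,120.9242) → (149.6222,120.9242) → (149.6222,50.5079) → (103.7419,50.5079) → (103.7419,120.9242), returning to the start.

G21
G90
G00 X99.0775 Y27.3268
M3 S332
G01 X89.8037 Y58.1611 F3353
G01 X68.1100 Y77.3028
G01 X33.9966 Y84.7520
M5
G00 X103.7419 Y120.9242
M3 S332
G01 X149.6222 Y120.9242 F3353
G01 X149.6222 Y50.5079
G01 X103.7419 Y50.5079
G01 X103.7419 Y120.9242
M5
G00 X0.0000 Y0.0000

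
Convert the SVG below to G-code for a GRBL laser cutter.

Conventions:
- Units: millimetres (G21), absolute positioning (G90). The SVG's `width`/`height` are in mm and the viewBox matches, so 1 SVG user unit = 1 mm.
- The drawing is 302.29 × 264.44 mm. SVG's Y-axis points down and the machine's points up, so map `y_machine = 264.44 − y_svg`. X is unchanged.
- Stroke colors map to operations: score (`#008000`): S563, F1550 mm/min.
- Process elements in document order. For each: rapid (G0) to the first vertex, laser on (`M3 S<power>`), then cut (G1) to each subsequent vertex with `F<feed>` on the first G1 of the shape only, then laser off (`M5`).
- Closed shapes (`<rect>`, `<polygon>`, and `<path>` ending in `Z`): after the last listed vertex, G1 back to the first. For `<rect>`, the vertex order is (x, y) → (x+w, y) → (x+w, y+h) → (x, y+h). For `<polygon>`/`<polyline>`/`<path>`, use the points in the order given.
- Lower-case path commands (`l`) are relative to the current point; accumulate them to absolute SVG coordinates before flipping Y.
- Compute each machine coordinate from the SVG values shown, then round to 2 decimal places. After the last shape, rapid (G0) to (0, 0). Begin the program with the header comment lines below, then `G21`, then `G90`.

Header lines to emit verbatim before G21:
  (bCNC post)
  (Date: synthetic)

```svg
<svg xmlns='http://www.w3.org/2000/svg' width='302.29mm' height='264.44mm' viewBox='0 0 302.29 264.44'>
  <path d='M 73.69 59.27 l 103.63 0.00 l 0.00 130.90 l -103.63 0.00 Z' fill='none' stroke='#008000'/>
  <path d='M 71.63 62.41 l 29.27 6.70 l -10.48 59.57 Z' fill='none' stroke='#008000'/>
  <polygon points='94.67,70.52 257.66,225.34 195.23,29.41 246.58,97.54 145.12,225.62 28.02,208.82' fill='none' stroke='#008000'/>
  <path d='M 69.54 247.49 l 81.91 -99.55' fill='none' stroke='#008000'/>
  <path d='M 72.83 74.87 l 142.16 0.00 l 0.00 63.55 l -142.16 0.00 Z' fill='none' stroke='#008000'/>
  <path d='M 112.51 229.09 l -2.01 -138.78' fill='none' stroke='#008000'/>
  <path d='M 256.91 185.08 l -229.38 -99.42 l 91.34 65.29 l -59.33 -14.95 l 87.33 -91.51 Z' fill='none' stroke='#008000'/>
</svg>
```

viewBox `0 0 302.29 264.44` with mm width/height → 1 unit = 1 mm. Flip: y_m = 264.44 − y_svg.

**Shape 1** — `<path>` rectangle, stroke `#008000` → score (S563, F1550). Machine vertices: (73.69,205.17) → (177.32,205.17) → (177.32,74.27) → (73.69,74.27) → (73.69,205.17). Closed: final G1 returns to the first vertex.

**Shape 2** — `<path>` closed polygon, stroke `#008000` → score (S563, F1550). Machine vertices: (71.63,202.03) → (100.90,195.33) → (90.42,135.76) → (71.63,202.03). Closed: final G1 returns to the first vertex.

**Shape 3** — `<polygon>` closed polygon, stroke `#008000` → score (S563, F1550). Machine vertices: (94.67,193.92) → (257.66,39.10) → (195.23,235.03) → (246.58,166.90) → (145.12,38.82) → (28.02,55.62) → (94.67,193.92). Closed: final G1 returns to the first vertex.

**Shape 4** — `<path>` line segment, stroke `#008000` → score (S563, F1550). Machine vertices: (69.54,16.95) → (151.45,116.50). Open path.

**Shape 5** — `<path>` rectangle, stroke `#008000` → score (S563, F1550). Machine vertices: (72.83,189.57) → (214.99,189.57) → (214.99,126.02) → (72.83,126.02) → (72.83,189.57). Closed: final G1 returns to the first vertex.

**Shape 6** — `<path>` line segment, stroke `#008000` → score (S563, F1550). Machine vertices: (112.51,35.35) → (110.50,174.13). Open path.

**Shape 7** — `<path>` closed polygon, stroke `#008000` → score (S563, F1550). Machine vertices: (256.91,79.36) → (27.53,178.78) → (118.87,113.49) → (59.54,128.44) → (146.87,219.95) → (256.91,79.36). Closed: final G1 returns to the first vertex.

(bCNC post)
(Date: synthetic)
G21
G90
G0 X73.69 Y205.17
M3 S563
G1 X177.32 Y205.17 F1550
G1 X177.32 Y74.27
G1 X73.69 Y74.27
G1 X73.69 Y205.17
M5
G0 X71.63 Y202.03
M3 S563
G1 X100.90 Y195.33 F1550
G1 X90.42 Y135.76
G1 X71.63 Y202.03
M5
G0 X94.67 Y193.92
M3 S563
G1 X257.66 Y39.10 F1550
G1 X195.23 Y235.03
G1 X246.58 Y166.90
G1 X145.12 Y38.82
G1 X28.02 Y55.62
G1 X94.67 Y193.92
M5
G0 X69.54 Y16.95
M3 S563
G1 X151.45 Y116.50 F1550
M5
G0 X72.83 Y189.57
M3 S563
G1 X214.99 Y189.57 F1550
G1 X214.99 Y126.02
G1 X72.83 Y126.02
G1 X72.83 Y189.57
M5
G0 X112.51 Y35.35
M3 S563
G1 X110.50 Y174.13 F1550
M5
G0 X256.91 Y79.36
M3 S563
G1 X27.53 Y178.78 F1550
G1 X118.87 Y113.49
G1 X59.54 Y128.44
G1 X146.87 Y219.95
G1 X256.91 Y79.36
M5
G0 X0.00 Y0.00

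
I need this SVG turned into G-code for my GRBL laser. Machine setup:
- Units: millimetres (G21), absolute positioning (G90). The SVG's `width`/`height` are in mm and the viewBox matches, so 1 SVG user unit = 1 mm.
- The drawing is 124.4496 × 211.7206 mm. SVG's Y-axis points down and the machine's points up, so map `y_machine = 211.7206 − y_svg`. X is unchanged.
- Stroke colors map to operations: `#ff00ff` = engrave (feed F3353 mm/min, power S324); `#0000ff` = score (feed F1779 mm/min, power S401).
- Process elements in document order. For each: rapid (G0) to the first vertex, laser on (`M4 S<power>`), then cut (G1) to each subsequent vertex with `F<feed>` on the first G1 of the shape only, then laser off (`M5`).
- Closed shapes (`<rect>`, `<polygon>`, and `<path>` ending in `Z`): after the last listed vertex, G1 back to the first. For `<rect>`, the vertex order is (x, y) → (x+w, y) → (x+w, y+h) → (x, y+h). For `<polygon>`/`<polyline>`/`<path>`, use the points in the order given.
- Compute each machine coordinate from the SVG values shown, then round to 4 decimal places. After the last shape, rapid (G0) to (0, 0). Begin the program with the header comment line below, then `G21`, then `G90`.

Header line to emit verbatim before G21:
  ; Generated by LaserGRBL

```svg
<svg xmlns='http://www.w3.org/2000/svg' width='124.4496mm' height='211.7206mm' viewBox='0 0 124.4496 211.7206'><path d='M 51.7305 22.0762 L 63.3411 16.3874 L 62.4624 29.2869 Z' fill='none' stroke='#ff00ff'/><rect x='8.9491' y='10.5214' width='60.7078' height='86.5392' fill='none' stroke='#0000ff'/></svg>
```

Since the viewBox matches the mm dimensions, user units are millimetres directly. The only transform is the Y-flip y_m = 211.7206 − y_svg.

Shape 1 is a regular polygon drawn with `<path>`. Its stroke #ff00ff means engrave at S324, F3353. After flipping Y the toolpath is (51.7305,189.6444) → (63.3411,195.3332) → (62.4624,182.4337) → (51.7305,189.6444), returning to the start.

Shape 2 is a rectangle drawn with `<rect>`. Its stroke #0000ff means score at S401, F1779. After flipping Y the toolpath is (8.9491,201.1992) → (69.6569,201.1992) → (69.6569,114.6600) → (8.9491,114.6600) → (8.9491,201.1992), returning to the start.

; Generated by LaserGRBL
G21
G90
G0 X51.7305 Y189.6444
M4 S324
G1 X63.3411 Y195.3332 F3353
G1 X62.4624 Y182.4337
G1 X51.7305 Y189.6444
M5
G0 X8.9491 Y201.1992
M4 S401
G1 X69.6569 Y201.1992 F1779
G1 X69.6569 Y114.6600
G1 X8.9491 Y114.6600
G1 X8.9491 Y201.1992
M5
G0 X0.0000 Y0.0000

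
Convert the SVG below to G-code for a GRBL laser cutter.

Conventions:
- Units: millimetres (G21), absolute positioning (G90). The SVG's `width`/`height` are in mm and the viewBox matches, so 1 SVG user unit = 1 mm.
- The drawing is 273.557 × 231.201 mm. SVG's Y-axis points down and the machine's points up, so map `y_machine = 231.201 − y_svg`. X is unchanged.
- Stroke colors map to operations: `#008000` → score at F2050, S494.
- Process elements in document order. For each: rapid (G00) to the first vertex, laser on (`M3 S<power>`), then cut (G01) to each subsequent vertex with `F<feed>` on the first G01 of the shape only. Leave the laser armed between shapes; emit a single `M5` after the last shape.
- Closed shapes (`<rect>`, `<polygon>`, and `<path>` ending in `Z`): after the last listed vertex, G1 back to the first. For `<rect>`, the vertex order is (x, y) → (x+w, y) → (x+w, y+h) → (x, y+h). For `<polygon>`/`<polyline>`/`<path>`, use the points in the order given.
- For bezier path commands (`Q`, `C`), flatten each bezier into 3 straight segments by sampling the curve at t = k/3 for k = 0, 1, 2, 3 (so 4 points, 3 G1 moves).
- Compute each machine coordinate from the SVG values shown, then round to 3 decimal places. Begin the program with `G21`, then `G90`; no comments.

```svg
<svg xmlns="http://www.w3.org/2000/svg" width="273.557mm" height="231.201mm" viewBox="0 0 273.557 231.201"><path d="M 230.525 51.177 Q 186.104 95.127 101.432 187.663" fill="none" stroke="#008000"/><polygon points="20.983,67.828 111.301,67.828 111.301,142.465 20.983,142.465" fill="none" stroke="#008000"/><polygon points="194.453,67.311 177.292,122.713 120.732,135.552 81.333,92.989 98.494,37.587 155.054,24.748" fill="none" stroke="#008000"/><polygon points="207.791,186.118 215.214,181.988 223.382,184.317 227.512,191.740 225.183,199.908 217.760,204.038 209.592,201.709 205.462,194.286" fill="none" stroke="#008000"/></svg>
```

G21
G90
G00 X230.525 Y180.024
M3 S494
G01 X196.439 Y145.326 F2050
G01 X153.408 Y99.830
G01 X101.432 Y43.538
G00 X20.983 Y163.373
M3 S494
G01 X111.301 Y163.373 F2050
G01 X111.301 Y88.736
G01 X20.983 Y88.736
G01 X20.983 Y163.373
G00 X194.453 Y163.890
M3 S494
G01 X177.292 Y108.488 F2050
G01 X120.732 Y95.649
G01 X81.333 Y138.212
G01 X98.494 Y193.614
G01 X155.054 Y206.453
G01 X194.453 Y163.890
G00 X207.791 Y45.083
M3 S494
G01 X215.214 Y49.213 F2050
G01 X223.382 Y46.884
G01 X227.512 Y39.461
G01 X225.183 Y31.293
G01 X217.760 Y27.163
G01 X209.592 Y29.492
G01 X205.462 Y36.915
G01 X207.791 Y45.083
M5

1 u = 1 mm; y_m = 231.201 − y.

[1] `<path>` quadratic bezier, #008000→score S494 F2050: (230.525,180.024) → (196.439,145.326) → (153.408,99.830) → (101.432,43.538)

[2] `<polygon>` rectangle, #008000→score S494 F2050: (20.983,163.373) → (111.301,163.373) → (111.301,88.736) → (20.983,88.736) → (20.983,163.373) (closed)

[3] `<polygon>` regular polygon, #008000→score S494 F2050: (194.453,163.890) → (177.292,108.488) → (120.732,95.649) → (81.333,138.212) → (98.494,193.614) → (155.054,206.453) → (194.453,163.890) (closed)

[4] `<polygon>` regular polygon, #008000→score S494 F2050: (207.791,45.083) → (215.214,49.213) → (223.382,46.884) → (227.512,39.461) → (225.183,31.293) → (217.760,27.163) → (209.592,29.492) → (205.462,36.915) → (207.791,45.083) (closed)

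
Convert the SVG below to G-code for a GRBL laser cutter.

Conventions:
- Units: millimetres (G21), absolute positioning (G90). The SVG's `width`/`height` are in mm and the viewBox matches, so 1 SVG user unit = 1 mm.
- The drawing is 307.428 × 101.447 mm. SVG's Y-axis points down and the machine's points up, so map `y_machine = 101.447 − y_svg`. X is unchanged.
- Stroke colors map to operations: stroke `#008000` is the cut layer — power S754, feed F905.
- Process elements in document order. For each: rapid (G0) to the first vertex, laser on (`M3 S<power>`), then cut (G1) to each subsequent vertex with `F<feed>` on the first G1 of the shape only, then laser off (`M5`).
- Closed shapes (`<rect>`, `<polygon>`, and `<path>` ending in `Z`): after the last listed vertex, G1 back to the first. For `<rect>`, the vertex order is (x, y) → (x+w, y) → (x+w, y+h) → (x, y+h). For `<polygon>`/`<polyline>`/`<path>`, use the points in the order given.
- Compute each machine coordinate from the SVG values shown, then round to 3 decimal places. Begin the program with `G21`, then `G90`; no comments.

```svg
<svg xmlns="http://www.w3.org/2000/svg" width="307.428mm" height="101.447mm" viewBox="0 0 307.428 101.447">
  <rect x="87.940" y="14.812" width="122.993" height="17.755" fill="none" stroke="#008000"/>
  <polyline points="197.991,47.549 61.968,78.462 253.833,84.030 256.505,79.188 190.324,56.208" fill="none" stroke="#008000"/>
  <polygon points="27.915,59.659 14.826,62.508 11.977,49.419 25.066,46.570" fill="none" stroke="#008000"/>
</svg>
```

G21
G90
G0 X87.940 Y86.635
M3 S754
G1 X210.933 Y86.635 F905
G1 X210.933 Y68.880
G1 X87.940 Y68.880
G1 X87.940 Y86.635
M5
G0 X197.991 Y53.898
M3 S754
G1 X61.968 Y22.985 F905
G1 X253.833 Y17.417
G1 X256.505 Y22.259
G1 X190.324 Y45.239
M5
G0 X27.915 Y41.788
M3 S754
G1 X14.826 Y38.939 F905
G1 X11.977 Y52.028
G1 X25.066 Y54.877
G1 X27.915 Y41.788
M5

Since the viewBox matches the mm dimensions, user units are millimetres directly. The only transform is the Y-flip y_m = 101.447 − y_svg.

Shape 1 is a rectangle drawn with `<rect>`. Its stroke #008000 means cut at S754, F905. After flipping Y the toolpath is (87.940,86.635) → (210.933,86.635) → (210.933,68.880) → (87.940,68.880) → (87.940,86.635), returning to the start.

Shape 2 is a open polyline drawn with `<polyline>`. Its stroke #008000 means cut at S754, F905. After flipping Y the toolpath is (197.991,53.898) → (61.968,22.985) → (253.833,17.417) → (256.505,22.259) → (190.324,45.239).

Shape 3 is a regular polygon drawn with `<polygon>`. Its stroke #008000 means cut at S754, F905. After flipping Y the toolpath is (27.915,41.788) → (14.826,38.939) → (11.977,52.028) → (25.066,54.877) → (27.915,41.788), returning to the start.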